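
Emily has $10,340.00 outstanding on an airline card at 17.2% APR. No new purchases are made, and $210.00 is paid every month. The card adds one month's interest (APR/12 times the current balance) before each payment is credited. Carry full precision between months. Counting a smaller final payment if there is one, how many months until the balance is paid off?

86 months

Monthly rate r = 17.2%/12 = 1.43333% = 0.0143333.
Recurrence: B ← B·(1+r) − $210.00.
Month 1: interest $148.21; balance after payment $10,278.21.
Month 2: interest $147.32; balance after payment $10,215.53.
Closed form: n = −ln(1 − rB₀/P)/ln(1+r) = −ln(0.29425)/ln(1.01433) ≈ 85.958, so the balance reaches zero during payment 86.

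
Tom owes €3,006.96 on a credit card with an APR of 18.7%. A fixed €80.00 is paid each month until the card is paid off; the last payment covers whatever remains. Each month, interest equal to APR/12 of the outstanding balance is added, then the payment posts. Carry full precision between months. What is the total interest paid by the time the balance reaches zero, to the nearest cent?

€1,552.21

Monthly rate r = 18.7%/12 = 1.55833% = 0.0155833.
Payoff takes n = ⌈−ln(1 − rB₀/P)/ln(1+r)⌉ = ⌈56.990⌉ = 57 payments; the last is €79.17.
Total paid = 56·€80.00 + €79.17 = €4,559.17.
Total interest = total paid − principal = €4,559.17 − €3,006.96 = €1,552.21.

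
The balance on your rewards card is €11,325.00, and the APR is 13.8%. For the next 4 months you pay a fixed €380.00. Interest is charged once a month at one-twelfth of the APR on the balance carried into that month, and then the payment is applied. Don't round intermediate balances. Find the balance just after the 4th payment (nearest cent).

€10,308.58

Monthly rate r = 13.8%/12 = 1.15% = 0.0115.
Each month: B ← B·(1+r) − €380.00.
Month 1: interest €130.24; balance after payment €11,075.24.
Month 2: interest €127.37; balance after payment €10,822.60.
Month 3: interest €124.46; balance after payment €10,567.06.
Month 4: interest €121.52; balance after payment €10,308.58.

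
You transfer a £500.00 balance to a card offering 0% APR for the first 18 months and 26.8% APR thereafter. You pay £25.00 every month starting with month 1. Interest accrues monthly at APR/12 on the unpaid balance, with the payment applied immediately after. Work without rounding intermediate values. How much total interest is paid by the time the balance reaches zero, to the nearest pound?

Promo months 1–18 at r₀ = 0%/12 = 0; months 19+ at r₁ = 26.8%/12 = 0.0223333.
After month 18 (no interest yet): B = £500.00 − 18·£25.00 = £50.00.
Then at r₁ with £25.00/mo: n₂ = −ln(1 − r₁·B/P)/ln(1+r₁) ≈ 2.07 → 3 more payments.
Total paid = 20·£25.00 + £1.74 = £501.74; interest = £501.74 − £500.00 = £1.74.

£2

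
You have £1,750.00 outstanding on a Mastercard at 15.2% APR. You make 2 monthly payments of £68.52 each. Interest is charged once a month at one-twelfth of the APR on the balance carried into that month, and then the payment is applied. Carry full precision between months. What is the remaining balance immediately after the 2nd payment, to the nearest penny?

£1,656.71

Monthly rate r = 15.2%/12 = 1.26667% = 0.0126667.
Each month: B ← B·(1+r) − £68.52.
Month 1: interest £22.17; balance after payment £1,703.65.
Month 2: interest £21.58; balance after payment £1,656.71.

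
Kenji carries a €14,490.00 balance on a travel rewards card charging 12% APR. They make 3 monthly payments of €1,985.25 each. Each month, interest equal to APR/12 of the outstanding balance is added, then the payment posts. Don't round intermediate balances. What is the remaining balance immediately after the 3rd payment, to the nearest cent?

€8,913.56

Monthly rate r = 12%/12 = 1% = 0.01.
Each month: B ← B·(1+r) − €1,985.25.
Month 1: interest €144.90; balance after payment €12,649.65.
Month 2: interest €126.50; balance after payment €10,790.90.
Month 3: interest €107.91; balance after payment €8,913.56.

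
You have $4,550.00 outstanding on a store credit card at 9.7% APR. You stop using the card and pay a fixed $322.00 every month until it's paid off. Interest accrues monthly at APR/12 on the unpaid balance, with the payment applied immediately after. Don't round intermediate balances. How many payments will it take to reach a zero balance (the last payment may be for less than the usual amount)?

16 payments

Monthly rate r = 9.7%/12 = 0.808333% = 0.00808333.
Recurrence: B ← B·(1+r) − $322.00.
Month 1: interest $36.78; balance after payment $4,264.78.
Month 2: interest $34.47; balance after payment $3,977.25.
Closed form: n = −ln(1 − rB₀/P)/ln(1+r) = −ln(0.88578)/ln(1.00808) ≈ 15.065, so the balance reaches zero during payment 16.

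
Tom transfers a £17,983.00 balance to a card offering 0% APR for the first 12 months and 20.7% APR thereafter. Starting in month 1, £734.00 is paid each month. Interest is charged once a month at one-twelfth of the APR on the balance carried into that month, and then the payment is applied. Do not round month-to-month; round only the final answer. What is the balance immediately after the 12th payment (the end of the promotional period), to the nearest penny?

Promo months 1–12 at r₀ = 0%/12 = 0; months 13+ at r₁ = 20.7%/12 = 0.01725.
After month 12 (no interest yet): B = £17,983.00 − 12·£734.00 = £9,175.00.

£9,175.00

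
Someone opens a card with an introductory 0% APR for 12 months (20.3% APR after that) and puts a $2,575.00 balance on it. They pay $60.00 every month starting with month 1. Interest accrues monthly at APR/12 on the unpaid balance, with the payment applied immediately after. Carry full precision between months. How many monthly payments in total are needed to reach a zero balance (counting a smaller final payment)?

Promo months 1–12 at r₀ = 0%/12 = 0; months 13+ at r₁ = 20.3%/12 = 0.0169167.
After month 12 (no interest yet): B = $2,575.00 − 12·$60.00 = $1,855.00.
Then at r₁ with $60.00/mo: n₂ = −ln(1 − r₁·B/P)/ln(1+r₁) ≈ 44.13 → 45 more payments.

57 payments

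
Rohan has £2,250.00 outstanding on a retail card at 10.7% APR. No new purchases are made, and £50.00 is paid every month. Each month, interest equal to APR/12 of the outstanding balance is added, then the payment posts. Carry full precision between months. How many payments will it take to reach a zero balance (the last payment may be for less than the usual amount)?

Monthly rate r = 10.7%/12 = 0.891667% = 0.00891667.
Recurrence: B ← B·(1+r) − £50.00.
Month 1: interest £20.06; balance after payment £2,220.06.
Month 2: interest £19.80; balance after payment £2,189.86.
Closed form: n = −ln(1 − rB₀/P)/ln(1+r) = −ln(0.59875)/ln(1.00892) ≈ 57.779, so the balance reaches zero during payment 58.

58 payments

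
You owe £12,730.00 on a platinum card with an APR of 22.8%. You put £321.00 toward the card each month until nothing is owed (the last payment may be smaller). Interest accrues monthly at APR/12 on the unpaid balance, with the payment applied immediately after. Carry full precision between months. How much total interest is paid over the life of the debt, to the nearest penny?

£11,153.31

Monthly rate r = 22.8%/12 = 1.9% = 0.019.
Payoff takes n = ⌈−ln(1 − rB₀/P)/ln(1+r)⌉ = ⌈74.401⌉ = 75 payments; the last is £129.31.
Total paid = 74·£321.00 + £129.31 = £23,883.31.
Total interest = total paid − principal = £23,883.31 − £12,730.00 = £11,153.31.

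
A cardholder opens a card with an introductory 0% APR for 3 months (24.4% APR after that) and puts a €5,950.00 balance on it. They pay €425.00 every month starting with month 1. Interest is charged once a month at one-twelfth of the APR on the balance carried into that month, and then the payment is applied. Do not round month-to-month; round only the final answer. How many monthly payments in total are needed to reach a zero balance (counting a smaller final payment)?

16 payments

Promo months 1–3 at r₀ = 0%/12 = 0; months 4+ at r₁ = 24.4%/12 = 0.0203333.
After month 3 (no interest yet): B = €5,950.00 − 3·€425.00 = €4,675.00.
Then at r₁ with €425.00/mo: n₂ = −ln(1 − r₁·B/P)/ln(1+r₁) ≈ 12.58 → 13 more payments.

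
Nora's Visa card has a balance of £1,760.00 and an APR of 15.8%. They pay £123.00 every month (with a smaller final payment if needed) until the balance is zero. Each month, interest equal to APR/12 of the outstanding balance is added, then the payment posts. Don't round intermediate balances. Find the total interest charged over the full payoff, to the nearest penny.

Monthly rate r = 15.8%/12 = 1.31667% = 0.0131667.
Payoff takes n = ⌈−ln(1 − rB₀/P)/ln(1+r)⌉ = ⌈15.959⌉ = 16 payments; the last is £117.93.
Total paid = 15·£123.00 + £117.93 = £1,962.93.
Total interest = total paid − principal = £1,962.93 − £1,760.00 = £202.93.

£202.93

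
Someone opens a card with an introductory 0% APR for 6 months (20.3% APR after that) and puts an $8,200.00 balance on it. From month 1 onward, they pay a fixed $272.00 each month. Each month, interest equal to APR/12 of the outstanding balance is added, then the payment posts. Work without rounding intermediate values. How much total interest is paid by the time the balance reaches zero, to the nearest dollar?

Promo months 1–6 at r₀ = 0%/12 = 0; months 7+ at r₁ = 20.3%/12 = 0.0169167.
After month 6 (no interest yet): B = $8,200.00 − 6·$272.00 = $6,568.00.
Then at r₁ with $272.00/mo: n₂ = −ln(1 − r₁·B/P)/ln(1+r₁) ≈ 31.30 → 32 more payments.
Total paid = 37·$272.00 + $82.24 = $10,146.24; interest = $10,146.24 − $8,200.00 = $1,946.24.

$1,946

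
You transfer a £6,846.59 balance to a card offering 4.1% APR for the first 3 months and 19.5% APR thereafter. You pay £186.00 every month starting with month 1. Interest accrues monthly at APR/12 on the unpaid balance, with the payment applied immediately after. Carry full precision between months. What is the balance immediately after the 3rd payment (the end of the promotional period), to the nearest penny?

Promo months 1–3 at r₀ = 4.1%/12 = 0.00341667; months 4+ at r₁ = 19.5%/12 = 0.01625.
After month 3: iterate B ← B·(1+r₀) − £186.00 for 3 months → £6,357.10.

£6,357.10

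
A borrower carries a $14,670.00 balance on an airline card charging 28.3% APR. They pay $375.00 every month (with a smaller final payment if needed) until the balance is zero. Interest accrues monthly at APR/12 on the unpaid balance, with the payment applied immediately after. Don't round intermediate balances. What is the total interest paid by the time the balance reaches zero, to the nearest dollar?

$26,492

Monthly rate r = 28.3%/12 = 2.35833% = 0.0235833.
Payoff takes n = ⌈−ln(1 − rB₀/P)/ln(1+r)⌉ = ⌈109.762⌉ = 110 payments; the last is $286.67.
Total paid = 109·$375.00 + $286.67 = $41,161.67.
Total interest = total paid − principal = $41,161.67 − $14,670.00 = $26,491.67.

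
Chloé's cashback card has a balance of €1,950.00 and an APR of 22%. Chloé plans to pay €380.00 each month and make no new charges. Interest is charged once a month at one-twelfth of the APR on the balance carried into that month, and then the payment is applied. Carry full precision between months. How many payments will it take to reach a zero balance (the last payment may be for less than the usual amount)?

6 months

Monthly rate r = 22%/12 = 1.83333% = 0.0183333.
Recurrence: B ← B·(1+r) − €380.00.
Month 1: interest €35.75; balance after payment €1,605.75.
Month 2: interest €29.44; balance after payment €1,255.19.
Month 3: interest €23.01; balance after payment €898.20.
Month 4: interest €16.47; balance after payment €534.67.
Month 5: interest €9.80; balance after payment €164.47.
Month 6: interest €3.02; balance after payment €0.00.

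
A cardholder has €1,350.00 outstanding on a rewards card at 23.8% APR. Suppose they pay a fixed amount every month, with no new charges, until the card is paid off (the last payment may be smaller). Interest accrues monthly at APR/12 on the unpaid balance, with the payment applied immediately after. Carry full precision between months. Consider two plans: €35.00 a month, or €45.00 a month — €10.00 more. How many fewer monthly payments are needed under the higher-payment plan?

Monthly rate r = 23.8%/12 = 1.98333% = 0.0198333.
At €35.00/mo: n = ⌈−ln(1 − rB₀/P)/ln(1+r)⌉ = 74 payments (last €25.92); total interest = total paid − €1,350.00 = €1,230.92.
At €45.00/mo: 47 payments (last €1.07); total interest €721.07.
Payments saved = 74 − 47 = 27.

27 fewer payments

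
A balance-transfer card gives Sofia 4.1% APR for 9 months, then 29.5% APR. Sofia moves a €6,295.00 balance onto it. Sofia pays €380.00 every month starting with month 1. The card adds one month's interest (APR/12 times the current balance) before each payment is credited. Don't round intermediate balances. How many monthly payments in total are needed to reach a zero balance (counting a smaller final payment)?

18 months

Promo months 1–9 at r₀ = 4.1%/12 = 0.00341667; months 10+ at r₁ = 29.5%/12 = 0.0245833.
After month 9: iterate B ← B·(1+r₀) − €380.00 for 9 months → €3,024.12.
Then at r₁ with €380.00/mo: n₂ = −ln(1 − r₁·B/P)/ln(1+r₁) ≈ 8.96 → 9 more payments.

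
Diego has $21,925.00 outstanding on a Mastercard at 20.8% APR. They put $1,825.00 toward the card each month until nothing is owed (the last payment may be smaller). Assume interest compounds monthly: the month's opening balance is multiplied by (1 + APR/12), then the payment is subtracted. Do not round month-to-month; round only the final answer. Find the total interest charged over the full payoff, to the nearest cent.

Monthly rate r = 20.8%/12 = 1.73333% = 0.0173333.
Payoff takes n = ⌈−ln(1 − rB₀/P)/ln(1+r)⌉ = ⌈13.587⌉ = 14 payments; the last is $1,075.45.
Total paid = 13·$1,825.00 + $1,075.45 = $24,800.45.
Total interest = total paid − principal = $24,800.45 − $21,925.00 = $2,875.45.

$2,875.45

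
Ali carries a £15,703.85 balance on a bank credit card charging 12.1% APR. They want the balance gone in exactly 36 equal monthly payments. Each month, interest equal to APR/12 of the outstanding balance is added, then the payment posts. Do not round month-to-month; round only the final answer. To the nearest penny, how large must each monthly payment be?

Monthly rate r = 12.1%/12 = 1.00833% = 0.0100833.
Level-payment amortization: P = B₀·r / (1 − (1+r)^(−n)) = 15703.85·0.0100833 / (1 − 1.01008^(−36)).
Denominator 1 − (1+r)^(−36) = 0.3031479.
P = 158.347 / 0.3031479 ≈ 522.34.

£522.34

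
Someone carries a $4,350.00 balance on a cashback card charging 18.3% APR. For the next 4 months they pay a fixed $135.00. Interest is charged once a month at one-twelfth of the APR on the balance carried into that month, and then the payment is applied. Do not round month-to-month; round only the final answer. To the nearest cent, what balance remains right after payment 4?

Monthly rate r = 18.3%/12 = 1.525% = 0.01525.
Each month: B ← B·(1+r) − $135.00.
Month 1: interest $66.34; balance after payment $4,281.34.
Month 2: interest $65.29; balance after payment $4,211.63.
Month 3: interest $64.23; balance after payment $4,140.86.
Month 4: interest $63.15; balance after payment $4,069.00.

$4,069.00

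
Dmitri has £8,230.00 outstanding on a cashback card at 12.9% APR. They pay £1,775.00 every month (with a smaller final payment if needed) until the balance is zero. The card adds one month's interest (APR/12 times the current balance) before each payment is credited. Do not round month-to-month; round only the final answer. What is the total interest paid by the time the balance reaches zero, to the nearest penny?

£259.10

Monthly rate r = 12.9%/12 = 1.075% = 0.01075.
Payoff takes n = ⌈−ln(1 − rB₀/P)/ln(1+r)⌉ = ⌈4.782⌉ = 5 payments; the last is £1,389.10.
Total paid = 4·£1,775.00 + £1,389.10 = £8,489.10.
Total interest = total paid − principal = £8,489.10 − £8,230.00 = £259.10.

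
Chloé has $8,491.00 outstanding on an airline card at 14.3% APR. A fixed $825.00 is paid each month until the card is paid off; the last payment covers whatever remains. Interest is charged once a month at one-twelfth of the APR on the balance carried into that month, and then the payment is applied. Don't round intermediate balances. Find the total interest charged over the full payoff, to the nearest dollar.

Monthly rate r = 14.3%/12 = 1.19167% = 0.0119167.
Payoff takes n = ⌈−ln(1 − rB₀/P)/ln(1+r)⌉ = ⌈11.045⌉ = 12 payments; the last is $37.70.
Total paid = 11·$825.00 + $37.70 = $9,112.70.
Total interest = total paid − principal = $9,112.70 − $8,491.00 = $621.70.

$622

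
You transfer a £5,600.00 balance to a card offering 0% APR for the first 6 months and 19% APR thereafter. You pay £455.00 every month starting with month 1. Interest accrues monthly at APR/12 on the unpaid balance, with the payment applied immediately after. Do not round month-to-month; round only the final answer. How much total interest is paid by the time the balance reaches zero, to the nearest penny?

£178.26

Promo months 1–6 at r₀ = 0%/12 = 0; months 7+ at r₁ = 19%/12 = 0.0158333.
After month 6 (no interest yet): B = £5,600.00 − 6·£455.00 = £2,870.00.
Then at r₁ with £455.00/mo: n₂ = −ln(1 − r₁·B/P)/ln(1+r₁) ≈ 6.70 → 7 more payments.
Total paid = 12·£455.00 + £318.26 = £5,778.26; interest = £5,778.26 − £5,600.00 = £178.26.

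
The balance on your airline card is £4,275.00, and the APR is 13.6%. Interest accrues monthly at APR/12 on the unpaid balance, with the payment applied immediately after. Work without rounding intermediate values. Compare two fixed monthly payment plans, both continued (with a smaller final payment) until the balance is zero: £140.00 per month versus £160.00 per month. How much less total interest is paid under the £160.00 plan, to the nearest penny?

£155.79

Monthly rate r = 13.6%/12 = 1.13333% = 0.0113333.
At £140.00/mo: n = ⌈−ln(1 − rB₀/P)/ln(1+r)⌉ = 38 payments (last £96.85); total interest = total paid − £4,275.00 = £1,001.85.
At £160.00/mo: 33 payments (last £1.06); total interest £846.06.
Interest saved = £1,001.85 − £846.06 = £155.79.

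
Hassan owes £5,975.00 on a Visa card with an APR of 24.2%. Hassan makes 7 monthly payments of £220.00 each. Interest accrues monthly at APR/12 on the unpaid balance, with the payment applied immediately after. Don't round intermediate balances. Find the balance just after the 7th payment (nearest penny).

Monthly rate r = 24.2%/12 = 2.01667% = 0.0201667.
Each month: B ← B·(1+r) − £220.00.
Month 1: interest £120.50; balance after payment £5,875.50.
Month 2: interest £118.49; balance after payment £5,773.98.
Month 3: interest £116.44; balance after payment £5,670.43.
Month 4: interest £114.35; balance after payment £5,564.78.
Month 5: interest £112.22; balance after payment £5,457.00.
Month 6: interest £110.05; balance after payment £5,347.05.
Month 7: interest £107.83; balance after payment £5,234.89.

£5,234.89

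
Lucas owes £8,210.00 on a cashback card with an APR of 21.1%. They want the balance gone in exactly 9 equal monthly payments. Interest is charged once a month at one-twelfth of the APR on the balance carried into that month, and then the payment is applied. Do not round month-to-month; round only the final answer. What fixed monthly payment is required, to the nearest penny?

Monthly rate r = 21.1%/12 = 1.75833% = 0.0175833.
Level-payment amortization: P = B₀·r / (1 − (1+r)^(−n)) = 8210.00·0.0175833 / (1 − 1.01758^(−9)).
Denominator 1 − (1+r)^(−9) = 0.145188939.
P = 144.359 / 0.145188939 ≈ 994.28.

£994.28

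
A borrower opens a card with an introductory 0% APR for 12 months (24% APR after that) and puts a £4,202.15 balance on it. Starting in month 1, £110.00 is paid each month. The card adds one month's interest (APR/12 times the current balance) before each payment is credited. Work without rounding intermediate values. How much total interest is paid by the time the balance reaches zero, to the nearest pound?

Promo months 1–12 at r₀ = 0%/12 = 0; months 13+ at r₁ = 24%/12 = 0.02.
After month 12 (no interest yet): B = £4,202.15 − 12·£110.00 = £2,882.15.
Then at r₁ with £110.00/mo: n₂ = −ln(1 − r₁·B/P)/ln(1+r₁) ≈ 37.49 → 38 more payments.
Total paid = 49·£110.00 + £54.14 = £5,444.14; interest = £5,444.14 − £4,202.15 = £1,241.99.

£1,242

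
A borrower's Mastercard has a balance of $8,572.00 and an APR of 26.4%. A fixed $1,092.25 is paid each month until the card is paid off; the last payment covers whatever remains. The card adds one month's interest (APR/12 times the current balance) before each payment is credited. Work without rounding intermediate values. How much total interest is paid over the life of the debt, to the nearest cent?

Monthly rate r = 26.4%/12 = 2.2% = 0.022.
Payoff takes n = ⌈−ln(1 − rB₀/P)/ln(1+r)⌉ = ⌈8.710⌉ = 9 payments; the last is $777.57.
Total paid = 8·$1,092.25 + $777.57 = $9,515.57.
Total interest = total paid − principal = $9,515.57 − $8,572.00 = $943.57.

$943.57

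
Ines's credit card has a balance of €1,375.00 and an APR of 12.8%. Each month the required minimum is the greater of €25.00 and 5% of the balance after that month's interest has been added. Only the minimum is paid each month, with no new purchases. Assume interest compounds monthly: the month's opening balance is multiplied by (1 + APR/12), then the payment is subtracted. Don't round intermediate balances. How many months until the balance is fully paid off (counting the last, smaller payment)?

Monthly rate r = 12.8%/12 = 1.06667% = 0.0106667.
While 5% of the post-interest balance exceeds €25.00, each month B ← (B·(1+r))·(1 − 0.05), i.e. B shrinks by the factor (1+r)·0.95 = 0.96013.
This holds for months 1–26. Entering month 27 the balance is €477.44; 5% of the post-interest balance is now below €25.00, so the flat €25.00 minimum applies from here.
From month 27 a fixed €25.00 at rate r clears €477.44 in 22 more payments. Total: 26 + 22 = 48 months.

48 months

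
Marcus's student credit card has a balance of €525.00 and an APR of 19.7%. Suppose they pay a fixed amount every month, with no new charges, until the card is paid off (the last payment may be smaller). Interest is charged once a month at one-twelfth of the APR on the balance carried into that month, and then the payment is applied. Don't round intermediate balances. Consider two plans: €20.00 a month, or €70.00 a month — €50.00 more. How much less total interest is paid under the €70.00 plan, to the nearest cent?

Monthly rate r = 19.7%/12 = 1.64167% = 0.0164167.
At €20.00/mo: n = ⌈−ln(1 − rB₀/P)/ln(1+r)⌉ = 35 payments (last €12.48); total interest = total paid − €525.00 = €167.48.
At €70.00/mo: 9 payments (last €4.87); total interest €39.87.
Interest saved = €167.48 − €39.87 = €127.61.

€127.61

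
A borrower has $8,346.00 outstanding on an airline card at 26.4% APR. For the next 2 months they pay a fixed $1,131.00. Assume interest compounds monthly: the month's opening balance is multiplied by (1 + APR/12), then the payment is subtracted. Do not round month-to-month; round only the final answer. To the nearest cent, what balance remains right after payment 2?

$6,430.38

Monthly rate r = 26.4%/12 = 2.2% = 0.022.
Each month: B ← B·(1+r) − $1,131.00.
Month 1: interest $183.61; balance after payment $7,398.61.
Month 2: interest $162.77; balance after payment $6,430.38.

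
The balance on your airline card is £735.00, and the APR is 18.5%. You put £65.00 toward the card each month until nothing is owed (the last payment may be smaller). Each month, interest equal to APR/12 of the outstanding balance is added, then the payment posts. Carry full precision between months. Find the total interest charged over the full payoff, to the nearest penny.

Monthly rate r = 18.5%/12 = 1.54167% = 0.0154167.
Payoff takes n = ⌈−ln(1 − rB₀/P)/ln(1+r)⌉ = ⌈12.521⌉ = 13 payments; the last is £33.98.
Total paid = 12·£65.00 + £33.98 = £813.98.
Total interest = total paid − principal = £813.98 − £735.00 = £78.98.

£78.98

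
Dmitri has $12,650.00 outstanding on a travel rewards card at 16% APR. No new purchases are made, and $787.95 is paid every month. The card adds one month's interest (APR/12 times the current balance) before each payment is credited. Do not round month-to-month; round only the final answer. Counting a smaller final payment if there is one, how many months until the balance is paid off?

19 months

Monthly rate r = 16%/12 = 1.33333% = 0.0133333.
Recurrence: B ← B·(1+r) − $787.95.
Month 1: interest $168.67; balance after payment $12,030.72.
Month 2: interest $160.41; balance after payment $11,403.18.
Closed form: n = −ln(1 − rB₀/P)/ln(1+r) = −ln(0.78594)/ln(1.01333) ≈ 18.186, so the balance reaches zero during payment 19.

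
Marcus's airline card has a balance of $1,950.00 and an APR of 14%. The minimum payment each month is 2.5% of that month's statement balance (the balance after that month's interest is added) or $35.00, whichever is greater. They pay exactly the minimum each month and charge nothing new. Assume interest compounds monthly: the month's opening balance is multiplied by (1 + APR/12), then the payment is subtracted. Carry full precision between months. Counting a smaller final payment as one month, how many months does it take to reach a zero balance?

Monthly rate r = 14%/12 = 1.16667% = 0.0116667.
While 2.5% of the post-interest balance exceeds $35.00, each month B ← (B·(1+r))·(1 − 0.025), i.e. B shrinks by the factor (1+r)·0.975 = 0.98638.
This holds for months 1–25. Entering month 26 the balance is $1,383.84; 2.5% of the post-interest balance is now below $35.00, so the flat $35.00 minimum applies from here.
From month 26 a fixed $35.00 at rate r clears $1,383.84 in 54 more payments. Total: 25 + 54 = 79 months.

79 months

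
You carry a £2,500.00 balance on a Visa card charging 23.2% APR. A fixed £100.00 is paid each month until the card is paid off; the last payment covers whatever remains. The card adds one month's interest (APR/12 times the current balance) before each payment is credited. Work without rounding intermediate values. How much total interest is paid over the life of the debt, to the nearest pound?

Monthly rate r = 23.2%/12 = 1.93333% = 0.0193333.
Payoff takes n = ⌈−ln(1 − rB₀/P)/ln(1+r)⌉ = ⌈34.486⌉ = 35 payments; the last is £48.79.
Total paid = 34·£100.00 + £48.79 = £3,448.79.
Total interest = total paid − principal = £3,448.79 − £2,500.00 = £948.79.

£949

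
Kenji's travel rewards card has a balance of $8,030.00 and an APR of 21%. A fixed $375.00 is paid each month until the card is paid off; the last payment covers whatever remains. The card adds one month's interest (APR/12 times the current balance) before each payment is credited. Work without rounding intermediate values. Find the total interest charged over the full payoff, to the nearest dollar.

$2,120

Monthly rate r = 21%/12 = 1.75% = 0.0175.
Payoff takes n = ⌈−ln(1 − rB₀/P)/ln(1+r)⌉ = ⌈27.067⌉ = 28 payments; the last is $25.36.
Total paid = 27·$375.00 + $25.36 = $10,150.36.
Total interest = total paid − principal = $10,150.36 − $8,030.00 = $2,120.36.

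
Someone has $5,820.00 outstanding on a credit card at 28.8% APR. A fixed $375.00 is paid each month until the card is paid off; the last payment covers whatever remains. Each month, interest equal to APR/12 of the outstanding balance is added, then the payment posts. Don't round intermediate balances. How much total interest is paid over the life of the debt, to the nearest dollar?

$1,549

Monthly rate r = 28.8%/12 = 2.4% = 0.024.
Payoff takes n = ⌈−ln(1 − rB₀/P)/ln(1+r)⌉ = ⌈19.648⌉ = 20 payments; the last is $243.97.
Total paid = 19·$375.00 + $243.97 = $7,368.97.
Total interest = total paid − principal = $7,368.97 − $5,820.00 = $1,548.97.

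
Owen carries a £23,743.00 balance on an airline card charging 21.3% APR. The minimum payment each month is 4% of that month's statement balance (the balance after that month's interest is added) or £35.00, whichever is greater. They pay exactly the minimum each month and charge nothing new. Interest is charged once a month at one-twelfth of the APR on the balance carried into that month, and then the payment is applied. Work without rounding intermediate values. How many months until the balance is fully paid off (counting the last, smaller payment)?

Monthly rate r = 21.3%/12 = 1.775% = 0.01775.
While 4% of the post-interest balance exceeds £35.00, each month B ← (B·(1+r))·(1 − 0.04), i.e. B shrinks by the factor (1+r)·0.96 = 0.97704.
This holds for months 1–143. Entering month 144 the balance is £857.04; 4% of the post-interest balance is now below £35.00, so the flat £35.00 minimum applies from here.
From month 144 a fixed £35.00 at rate r clears £857.04 in 33 more payments. Total: 143 + 33 = 176 months.

176 months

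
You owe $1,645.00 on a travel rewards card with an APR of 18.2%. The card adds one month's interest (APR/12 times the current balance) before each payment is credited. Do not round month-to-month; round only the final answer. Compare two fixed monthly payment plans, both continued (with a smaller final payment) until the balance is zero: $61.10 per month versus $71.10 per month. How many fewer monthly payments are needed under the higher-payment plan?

6 fewer payments

Monthly rate r = 18.2%/12 = 1.51667% = 0.0151667.
At $61.10/mo: n = ⌈−ln(1 − rB₀/P)/ln(1+r)⌉ = 35 payments (last $52.89); total interest = total paid − $1,645.00 = $485.29.
At $71.10/mo: 29 payments (last $50.62); total interest $396.42.
Payments saved = 35 − 29 = 6.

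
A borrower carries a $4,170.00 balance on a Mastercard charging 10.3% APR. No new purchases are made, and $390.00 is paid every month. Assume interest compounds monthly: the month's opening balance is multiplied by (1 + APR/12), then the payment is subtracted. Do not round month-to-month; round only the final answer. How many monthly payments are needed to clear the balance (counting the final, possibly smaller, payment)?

12 months

Monthly rate r = 10.3%/12 = 0.858333% = 0.00858333.
Recurrence: B ← B·(1+r) − $390.00.
Month 1: interest $35.79; balance after payment $3,815.79.
Month 2: interest $32.75; balance after payment $3,458.54.
Closed form: n = −ln(1 − rB₀/P)/ln(1+r) = −ln(0.90822)/ln(1.00858) ≈ 11.263, so the balance reaches zero during payment 12.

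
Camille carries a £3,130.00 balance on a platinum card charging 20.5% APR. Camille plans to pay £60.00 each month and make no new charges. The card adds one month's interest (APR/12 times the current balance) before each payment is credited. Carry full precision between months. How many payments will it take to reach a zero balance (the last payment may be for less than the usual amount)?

131 payments

Monthly rate r = 20.5%/12 = 1.70833% = 0.0170833.
Recurrence: B ← B·(1+r) − £60.00.
Month 1: interest £53.47; balance after payment £3,123.47.
Month 2: interest £53.36; balance after payment £3,116.83.
Closed form: n = −ln(1 − rB₀/P)/ln(1+r) = −ln(0.10882)/ln(1.01708) ≈ 130.944, so the balance reaches zero during payment 131.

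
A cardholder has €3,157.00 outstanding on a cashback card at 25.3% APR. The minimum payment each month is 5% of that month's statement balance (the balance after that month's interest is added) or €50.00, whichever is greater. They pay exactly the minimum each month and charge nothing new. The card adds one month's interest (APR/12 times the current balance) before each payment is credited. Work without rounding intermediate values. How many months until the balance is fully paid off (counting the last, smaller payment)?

Monthly rate r = 25.3%/12 = 2.10833% = 0.0210833.
While 5% of the post-interest balance exceeds €50.00, each month B ← (B·(1+r))·(1 − 0.05), i.e. B shrinks by the factor (1+r)·0.95 = 0.97003.
This holds for months 1–39. Entering month 40 the balance is €963.57; 5% of the post-interest balance is now below €50.00, so the flat €50.00 minimum applies from here.
From month 40 a fixed €50.00 at rate r clears €963.57 in 25 more payments. Total: 39 + 25 = 64 months.

64 months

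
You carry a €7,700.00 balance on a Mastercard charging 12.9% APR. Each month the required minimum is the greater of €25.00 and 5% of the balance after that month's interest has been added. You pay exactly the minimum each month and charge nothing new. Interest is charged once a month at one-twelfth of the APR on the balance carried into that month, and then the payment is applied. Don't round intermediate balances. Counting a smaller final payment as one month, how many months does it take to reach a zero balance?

Monthly rate r = 12.9%/12 = 1.075% = 0.01075.
While 5% of the post-interest balance exceeds €25.00, each month B ← (B·(1+r))·(1 − 0.05), i.e. B shrinks by the factor (1+r)·0.95 = 0.96021.
This holds for months 1–68. Entering month 69 the balance is €486.93; 5% of the post-interest balance is now below €25.00, so the flat €25.00 minimum applies from here.
From month 69 a fixed €25.00 at rate r clears €486.93 in 22 more payments. Total: 68 + 22 = 90 months.

90 months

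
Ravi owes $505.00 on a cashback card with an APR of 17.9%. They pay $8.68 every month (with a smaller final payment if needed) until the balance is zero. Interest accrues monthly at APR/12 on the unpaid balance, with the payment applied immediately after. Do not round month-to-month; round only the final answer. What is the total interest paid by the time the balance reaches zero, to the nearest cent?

Monthly rate r = 17.9%/12 = 1.49167% = 0.0149167.
Payoff takes n = ⌈−ln(1 − rB₀/P)/ln(1+r)⌉ = ⌈136.683⌉ = 137 payments; the last is $5.94.
Total paid = 136·$8.68 + $5.94 = $1,186.42.
Total interest = total paid − principal = $1,186.42 − $505.00 = $681.42.

$681.42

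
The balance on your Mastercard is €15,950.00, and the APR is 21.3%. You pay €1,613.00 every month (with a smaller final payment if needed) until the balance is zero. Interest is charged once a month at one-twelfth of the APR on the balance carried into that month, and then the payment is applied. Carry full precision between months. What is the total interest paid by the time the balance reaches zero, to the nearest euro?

Monthly rate r = 21.3%/12 = 1.775% = 0.01775.
Payoff takes n = ⌈−ln(1 − rB₀/P)/ln(1+r)⌉ = ⌈10.970⌉ = 11 payments; the last is €1,564.28.
Total paid = 10·€1,613.00 + €1,564.28 = €17,694.28.
Total interest = total paid − principal = €17,694.28 − €15,950.00 = €1,744.28.

€1,744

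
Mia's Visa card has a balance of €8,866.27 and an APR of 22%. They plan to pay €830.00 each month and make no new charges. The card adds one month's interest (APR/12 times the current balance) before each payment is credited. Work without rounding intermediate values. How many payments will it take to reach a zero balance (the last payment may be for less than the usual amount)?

Monthly rate r = 22%/12 = 1.83333% = 0.0183333.
Recurrence: B ← B·(1+r) − €830.00.
Month 1: interest €162.55; balance after payment €8,198.82.
Month 2: interest €150.31; balance after payment €7,519.13.
Closed form: n = −ln(1 − rB₀/P)/ln(1+r) = −ln(0.80416)/ln(1.01833) ≈ 11.997, so the balance reaches zero during payment 12.

12 payments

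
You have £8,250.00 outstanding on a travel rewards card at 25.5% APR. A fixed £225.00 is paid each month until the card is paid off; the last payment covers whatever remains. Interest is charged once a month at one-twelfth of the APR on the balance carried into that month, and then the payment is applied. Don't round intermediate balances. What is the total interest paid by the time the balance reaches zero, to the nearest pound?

Monthly rate r = 25.5%/12 = 2.125% = 0.02125.
Payoff takes n = ⌈−ln(1 − rB₀/P)/ln(1+r)⌉ = ⌈71.828⌉ = 72 payments; the last is £186.56.
Total paid = 71·£225.00 + £186.56 = £16,161.56.
Total interest = total paid − principal = £16,161.56 − £8,250.00 = £7,911.56.

£7,912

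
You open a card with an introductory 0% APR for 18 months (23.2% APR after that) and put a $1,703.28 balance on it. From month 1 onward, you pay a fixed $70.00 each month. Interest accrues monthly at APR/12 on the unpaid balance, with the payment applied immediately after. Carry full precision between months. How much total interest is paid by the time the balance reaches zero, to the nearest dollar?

Promo months 1–18 at r₀ = 0%/12 = 0; months 19+ at r₁ = 23.2%/12 = 0.0193333.
After month 18 (no interest yet): B = $1,703.28 − 18·$70.00 = $443.28.
Then at r₁ with $70.00/mo: n₂ = −ln(1 − r₁·B/P)/ln(1+r₁) ≈ 6.82 → 7 more payments.
Total paid = 24·$70.00 + $57.51 = $1,737.51; interest = $1,737.51 − $1,703.28 = $34.23.

$34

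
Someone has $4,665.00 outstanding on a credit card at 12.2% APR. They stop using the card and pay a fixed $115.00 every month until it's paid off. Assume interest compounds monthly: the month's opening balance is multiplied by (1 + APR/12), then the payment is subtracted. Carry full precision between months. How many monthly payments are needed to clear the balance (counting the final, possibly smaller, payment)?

53 payments

Monthly rate r = 12.2%/12 = 1.01667% = 0.0101667.
Recurrence: B ← B·(1+r) − $115.00.
Month 1: interest $47.43; balance after payment $4,597.43.
Month 2: interest $46.74; balance after payment $4,529.17.
Closed form: n = −ln(1 − rB₀/P)/ln(1+r) = −ln(0.58759)/ln(1.01017) ≈ 52.567, so the balance reaches zero during payment 53.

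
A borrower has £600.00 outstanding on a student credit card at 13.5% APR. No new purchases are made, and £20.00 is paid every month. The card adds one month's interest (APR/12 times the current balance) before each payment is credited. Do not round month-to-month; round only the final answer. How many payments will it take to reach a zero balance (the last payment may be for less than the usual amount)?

37 months

Monthly rate r = 13.5%/12 = 1.125% = 0.01125.
Recurrence: B ← B·(1+r) − £20.00.
Month 1: interest £6.75; balance after payment £586.75.
Month 2: interest £6.60; balance after payment £573.35.
Closed form: n = −ln(1 − rB₀/P)/ln(1+r) = −ln(0.6625)/ln(1.01125) ≈ 36.804, so the balance reaches zero during payment 37.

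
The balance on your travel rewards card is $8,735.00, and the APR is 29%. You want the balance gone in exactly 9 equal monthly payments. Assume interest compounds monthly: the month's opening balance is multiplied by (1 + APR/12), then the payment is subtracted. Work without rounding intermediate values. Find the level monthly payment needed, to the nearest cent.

Monthly rate r = 29%/12 = 2.41667% = 0.0241667.
Level-payment amortization: P = B₀·r / (1 − (1+r)^(−n)) = 8735.00·0.0241667 / (1 − 1.02417^(−9)).
Denominator 1 − (1+r)^(−9) = 0.193388762.
P = 211.096 / 0.193388762 ≈ 1091.56.

$1,091.56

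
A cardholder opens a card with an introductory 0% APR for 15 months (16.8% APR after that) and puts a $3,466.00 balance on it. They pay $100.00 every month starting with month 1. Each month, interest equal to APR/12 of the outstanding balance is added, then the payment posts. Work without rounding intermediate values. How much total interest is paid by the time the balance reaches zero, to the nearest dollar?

Promo months 1–15 at r₀ = 0%/12 = 0; months 16+ at r₁ = 16.8%/12 = 0.014.
After month 15 (no interest yet): B = $3,466.00 − 15·$100.00 = $1,966.00.
Then at r₁ with $100.00/mo: n₂ = −ln(1 − r₁·B/P)/ln(1+r₁) ≈ 23.15 → 24 more payments.
Total paid = 38·$100.00 + $15.54 = $3,815.54; interest = $3,815.54 − $3,466.00 = $349.54.

$350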